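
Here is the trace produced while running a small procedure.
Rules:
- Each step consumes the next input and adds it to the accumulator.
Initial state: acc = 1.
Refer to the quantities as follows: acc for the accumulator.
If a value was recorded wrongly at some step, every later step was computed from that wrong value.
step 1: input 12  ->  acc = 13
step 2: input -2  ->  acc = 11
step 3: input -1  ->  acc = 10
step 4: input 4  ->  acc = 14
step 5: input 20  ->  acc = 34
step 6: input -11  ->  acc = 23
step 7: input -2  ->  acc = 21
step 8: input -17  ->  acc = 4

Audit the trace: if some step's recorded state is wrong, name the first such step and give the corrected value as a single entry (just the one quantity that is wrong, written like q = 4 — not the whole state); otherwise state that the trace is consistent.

Step 1: acc = 1 + 12 = 13 — in agreement.
Step 2: acc = 13 + -2 = 11 — no discrepancy.
Step 3: acc = 11 + -1 = 10 — agrees with the trace.
Step 4: acc = 10 + 4 = 14 — in agreement.
Step 5: acc = 14 + 20 = 34 — agrees with the trace.
Step 6: acc = 34 + -11 = 23 — no discrepancy.
Step 7: acc = 23 + -2 = 21 — agrees with the trace.
Step 8: acc = 21 + -17 = 4 — consistent with the trace.
Nothing is out of place; the run is error-free.

no error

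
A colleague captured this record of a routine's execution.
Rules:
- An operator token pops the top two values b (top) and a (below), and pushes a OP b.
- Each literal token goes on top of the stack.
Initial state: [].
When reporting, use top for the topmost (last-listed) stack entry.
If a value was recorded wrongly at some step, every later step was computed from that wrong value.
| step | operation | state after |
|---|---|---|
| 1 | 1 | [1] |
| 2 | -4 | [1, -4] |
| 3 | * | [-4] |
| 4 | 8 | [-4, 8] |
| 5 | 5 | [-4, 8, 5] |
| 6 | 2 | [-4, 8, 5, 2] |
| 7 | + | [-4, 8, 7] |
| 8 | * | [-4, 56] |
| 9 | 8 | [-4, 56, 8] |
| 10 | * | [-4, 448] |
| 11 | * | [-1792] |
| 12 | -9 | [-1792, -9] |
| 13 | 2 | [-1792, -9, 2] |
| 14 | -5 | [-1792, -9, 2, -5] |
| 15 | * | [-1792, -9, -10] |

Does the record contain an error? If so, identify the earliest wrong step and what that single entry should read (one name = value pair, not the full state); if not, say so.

Recomputing the run from the initial state:
step 1: [1]
step 2: [1, -4]
step 3: [-4]
step 4: [-4, 8]
step 5: [-4, 8, 5]
step 6: [-4, 8, 5, 2]
step 7: [-4, 8, 7]
step 8: [-4, 56]
step 9: [-4, 56, 8]
step 10: [-4, 448]
step 11: [-1792]
step 12: [-1792, -9]
step 13: [-1792, -9, 2]
step 14: [-1792, -9, 2, -5]
step 15: [-1792, -9, -10]
This matches the record at every step.

no error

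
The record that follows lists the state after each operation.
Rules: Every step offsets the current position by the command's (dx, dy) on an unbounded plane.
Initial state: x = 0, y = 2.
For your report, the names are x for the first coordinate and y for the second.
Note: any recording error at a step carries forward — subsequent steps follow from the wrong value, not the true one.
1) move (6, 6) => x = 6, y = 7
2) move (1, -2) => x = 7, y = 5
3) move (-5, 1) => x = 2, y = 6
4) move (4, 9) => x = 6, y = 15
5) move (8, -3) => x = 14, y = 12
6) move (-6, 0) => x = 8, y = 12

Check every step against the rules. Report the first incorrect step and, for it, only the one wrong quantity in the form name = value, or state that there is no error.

Step 1: x = 0 + (6) = 6, y = 2 + (6) = 8 — the recorded entry deviates here.
That makes step 1 the first incorrect line — y = 8 is what it should show.

step 1, y = 8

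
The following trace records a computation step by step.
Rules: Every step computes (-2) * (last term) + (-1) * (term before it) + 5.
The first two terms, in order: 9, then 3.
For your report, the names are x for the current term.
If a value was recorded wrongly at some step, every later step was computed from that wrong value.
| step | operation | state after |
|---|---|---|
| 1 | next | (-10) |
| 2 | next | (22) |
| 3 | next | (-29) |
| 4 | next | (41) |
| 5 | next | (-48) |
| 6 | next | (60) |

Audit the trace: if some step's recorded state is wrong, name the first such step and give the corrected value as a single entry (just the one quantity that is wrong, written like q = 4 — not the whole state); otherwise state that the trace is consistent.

no error

step 1: x = -2*(3) + (-1)*(9) + (5) = -10 -> in agreement
step 2: x = -2*(-10) + (-1)*(3) + (5) = 22 -> matches
step 3: x = -2*(22) + (-1)*(-10) + (5) = -29 -> consistent with the trace
step 4: x = -2*(-29) + (-1)*(22) + (5) = 41 -> in agreement
step 5: x = -2*(41) + (-1)*(-29) + (5) = -48 -> same as recorded
step 6: x = -2*(-48) + (-1)*(41) + (5) = 60 -> matches
Every step is consistent.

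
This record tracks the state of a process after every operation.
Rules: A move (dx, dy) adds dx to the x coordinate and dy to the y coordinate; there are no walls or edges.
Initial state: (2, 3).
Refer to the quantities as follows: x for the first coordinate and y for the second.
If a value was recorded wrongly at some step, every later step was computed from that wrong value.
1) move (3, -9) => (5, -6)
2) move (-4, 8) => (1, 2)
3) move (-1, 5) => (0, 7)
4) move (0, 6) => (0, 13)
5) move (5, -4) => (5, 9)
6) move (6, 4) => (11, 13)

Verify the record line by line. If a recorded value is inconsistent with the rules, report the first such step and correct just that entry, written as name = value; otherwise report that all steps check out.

1. x = 2 + (3) = 5, y = 3 + (-9) = -6 (same as recorded)
2. x = 5 + (-4) = 1, y = -6 + (8) = 2 (in agreement)
3. x = 1 + (-1) = 0, y = 2 + (5) = 7 (confirmed correct)
4. x = 0 + (0) = 0, y = 7 + (6) = 13 (agrees with the record)
5. x = 0 + (5) = 5, y = 13 + (-4) = 9 (checks out)
6. x = 5 + (6) = 11, y = 9 + (4) = 13 (in agreement)
No step deviates from the rules.

no error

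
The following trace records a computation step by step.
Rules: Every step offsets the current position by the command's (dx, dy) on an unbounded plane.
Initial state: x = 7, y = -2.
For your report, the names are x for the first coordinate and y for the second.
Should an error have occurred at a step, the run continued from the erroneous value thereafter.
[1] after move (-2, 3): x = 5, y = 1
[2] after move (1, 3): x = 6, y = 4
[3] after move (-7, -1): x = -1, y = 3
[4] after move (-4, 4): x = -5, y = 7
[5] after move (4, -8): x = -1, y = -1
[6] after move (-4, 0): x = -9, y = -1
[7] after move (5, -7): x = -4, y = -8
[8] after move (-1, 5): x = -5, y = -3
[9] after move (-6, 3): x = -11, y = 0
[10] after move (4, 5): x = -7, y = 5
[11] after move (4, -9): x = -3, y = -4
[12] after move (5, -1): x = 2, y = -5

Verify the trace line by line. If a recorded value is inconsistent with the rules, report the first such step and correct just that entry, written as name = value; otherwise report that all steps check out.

step 1: x = 7 + (-2) = 5, y = -2 + (3) = 1 -> no discrepancy
step 2: x = 5 + (1) = 6, y = 1 + (3) = 4 -> same as recorded
step 3: x = 6 + (-7) = -1, y = 4 + (-1) = 3 -> verified
step 4: x = -1 + (-4) = -5, y = 3 + (4) = 7 -> consistent with the trace
step 5: x = -5 + (4) = -1, y = 7 + (-8) = -1 -> checks out
step 6: x = -1 + (-4) = -5, y = -1 + (0) = -1 -> this is not what the trace shows
So the first discrepancy is step 6, where the right value is x = -5.

step 6, x = -5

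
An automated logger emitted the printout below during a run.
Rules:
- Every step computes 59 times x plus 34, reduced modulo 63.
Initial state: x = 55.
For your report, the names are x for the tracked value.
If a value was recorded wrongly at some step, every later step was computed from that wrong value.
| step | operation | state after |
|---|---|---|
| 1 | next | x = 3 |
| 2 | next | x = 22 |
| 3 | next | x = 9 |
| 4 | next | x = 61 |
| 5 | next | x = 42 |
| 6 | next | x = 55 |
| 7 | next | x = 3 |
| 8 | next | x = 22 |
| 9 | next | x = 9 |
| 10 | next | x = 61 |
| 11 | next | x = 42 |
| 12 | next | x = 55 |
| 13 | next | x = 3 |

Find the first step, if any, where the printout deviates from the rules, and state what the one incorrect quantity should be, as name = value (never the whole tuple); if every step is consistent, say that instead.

no error

Recomputing the run from the initial state:
step 1: x = 3
step 2: x = 22
step 3: x = 9
step 4: x = 61
step 5: x = 42
step 6: x = 55
step 7: x = 3
step 8: x = 22
step 9: x = 9
step 10: x = 61
step 11: x = 42
step 12: x = 55
step 13: x = 3
This matches the printout at every step.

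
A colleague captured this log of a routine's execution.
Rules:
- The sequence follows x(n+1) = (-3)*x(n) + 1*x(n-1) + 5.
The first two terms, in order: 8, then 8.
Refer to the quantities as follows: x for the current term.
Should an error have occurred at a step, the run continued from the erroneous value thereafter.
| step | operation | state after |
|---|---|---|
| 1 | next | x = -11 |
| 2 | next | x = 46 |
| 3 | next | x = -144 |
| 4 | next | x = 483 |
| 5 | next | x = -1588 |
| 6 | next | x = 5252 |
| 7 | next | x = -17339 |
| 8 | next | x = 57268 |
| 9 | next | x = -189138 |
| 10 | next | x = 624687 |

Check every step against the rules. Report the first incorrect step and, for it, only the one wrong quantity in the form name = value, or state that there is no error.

step 8, x = 57274

Recomputing the run from the initial state:
step 1: x = -11
step 2: x = 46
step 3: x = -144
step 4: x = 483
step 5: x = -1588
step 6: x = 5252
step 7: x = -17339
step 8: x = 57274
step 9: x = -189156
step 10: x = 624747
The first disagreement with the log is at step 8, where the value should be x = 57274.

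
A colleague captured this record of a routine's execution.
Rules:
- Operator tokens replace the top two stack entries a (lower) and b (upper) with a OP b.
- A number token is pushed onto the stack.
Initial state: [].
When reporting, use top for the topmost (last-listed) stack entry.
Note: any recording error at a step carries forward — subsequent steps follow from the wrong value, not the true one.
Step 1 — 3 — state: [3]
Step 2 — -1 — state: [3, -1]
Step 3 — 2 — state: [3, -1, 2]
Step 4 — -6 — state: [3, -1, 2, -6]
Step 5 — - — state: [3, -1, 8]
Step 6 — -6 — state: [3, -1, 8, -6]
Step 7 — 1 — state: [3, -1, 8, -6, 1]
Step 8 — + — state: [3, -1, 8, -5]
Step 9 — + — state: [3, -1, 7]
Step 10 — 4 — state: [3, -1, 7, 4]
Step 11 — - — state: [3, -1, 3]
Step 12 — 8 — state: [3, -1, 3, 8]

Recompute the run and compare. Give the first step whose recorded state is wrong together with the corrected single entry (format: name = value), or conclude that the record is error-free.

Step 1: push 3: top = 3 — no discrepancy.
Step 2: push -1: top = -1 — confirmed correct.
Step 3: push 2: top = 2 — checks out.
Step 4: push -6: top = -6 — matches.
Step 5: 2 - -6 = 8 — agrees with the record.
Step 6: push -6: top = -6 — confirmed correct.
Step 7: push 1: top = 1 — in agreement.
Step 8: -6 + 1 = -5 — no discrepancy.
Step 9: 8 + -5 = 3 — a discrepancy with the record.
That makes step 9 the first incorrect line — top = 3 is what it should show.

step 9, top = 3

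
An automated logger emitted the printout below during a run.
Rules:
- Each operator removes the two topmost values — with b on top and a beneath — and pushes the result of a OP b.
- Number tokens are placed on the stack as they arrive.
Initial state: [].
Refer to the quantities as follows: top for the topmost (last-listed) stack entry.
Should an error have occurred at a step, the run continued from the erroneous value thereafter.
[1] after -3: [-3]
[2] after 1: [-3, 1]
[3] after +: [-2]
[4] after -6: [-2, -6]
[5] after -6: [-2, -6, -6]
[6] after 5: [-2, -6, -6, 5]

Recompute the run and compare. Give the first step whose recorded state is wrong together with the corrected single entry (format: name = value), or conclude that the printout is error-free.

no error

1. push -3: top = -3 (in agreement)
2. push 1: top = 1 (agrees with the printout)
3. -3 + 1 = -2 (matches)
4. push -6: top = -6 (verified)
5. push -6: top = -6 (no discrepancy)
6. push 5: top = 5 (consistent with the printout)
No step deviates from the rules.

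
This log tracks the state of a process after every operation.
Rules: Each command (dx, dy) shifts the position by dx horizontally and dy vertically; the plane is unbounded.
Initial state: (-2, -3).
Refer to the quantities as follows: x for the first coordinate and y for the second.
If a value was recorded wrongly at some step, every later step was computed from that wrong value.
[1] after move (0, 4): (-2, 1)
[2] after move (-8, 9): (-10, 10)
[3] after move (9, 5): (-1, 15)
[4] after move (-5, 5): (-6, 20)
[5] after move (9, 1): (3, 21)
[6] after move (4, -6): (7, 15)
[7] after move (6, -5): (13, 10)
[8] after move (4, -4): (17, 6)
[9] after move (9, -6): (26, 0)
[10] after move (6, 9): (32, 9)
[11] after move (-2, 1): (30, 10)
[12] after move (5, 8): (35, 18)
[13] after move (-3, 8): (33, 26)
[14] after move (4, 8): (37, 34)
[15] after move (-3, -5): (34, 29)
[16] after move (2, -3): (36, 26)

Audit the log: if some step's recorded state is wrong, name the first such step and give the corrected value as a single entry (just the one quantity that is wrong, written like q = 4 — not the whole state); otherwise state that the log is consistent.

step 13, x = 32

Recomputing the run from the initial state:
step 1: x = -2, y = 1
step 2: x = -10, y = 10
step 3: x = -1, y = 15
step 4: x = -6, y = 20
step 5: x = 3, y = 21
step 6: x = 7, y = 15
step 7: x = 13, y = 10
step 8: x = 17, y = 6
step 9: x = 26, y = 0
step 10: x = 32, y = 9
step 11: x = 30, y = 10
step 12: x = 35, y = 18
step 13: x = 32, y = 26
step 14: x = 36, y = 34
step 15: x = 33, y = 29
step 16: x = 35, y = 26
The first disagreement with the log is at step 13, where the value should be x = 32.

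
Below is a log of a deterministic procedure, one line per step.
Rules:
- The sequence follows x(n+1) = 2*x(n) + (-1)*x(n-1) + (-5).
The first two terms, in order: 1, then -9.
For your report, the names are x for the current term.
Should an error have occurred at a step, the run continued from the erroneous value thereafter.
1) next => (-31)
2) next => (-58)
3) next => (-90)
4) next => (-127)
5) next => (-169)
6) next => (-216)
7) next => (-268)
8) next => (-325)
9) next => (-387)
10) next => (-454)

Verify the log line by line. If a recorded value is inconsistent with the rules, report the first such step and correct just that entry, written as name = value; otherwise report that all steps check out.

step 1, x = -24

1. x = 2*(-9) + (-1)*(1) + (-5) = -24 (this is not what the log shows)
The audit stops at step 1: the recorded entry is wrong and should be x = -24.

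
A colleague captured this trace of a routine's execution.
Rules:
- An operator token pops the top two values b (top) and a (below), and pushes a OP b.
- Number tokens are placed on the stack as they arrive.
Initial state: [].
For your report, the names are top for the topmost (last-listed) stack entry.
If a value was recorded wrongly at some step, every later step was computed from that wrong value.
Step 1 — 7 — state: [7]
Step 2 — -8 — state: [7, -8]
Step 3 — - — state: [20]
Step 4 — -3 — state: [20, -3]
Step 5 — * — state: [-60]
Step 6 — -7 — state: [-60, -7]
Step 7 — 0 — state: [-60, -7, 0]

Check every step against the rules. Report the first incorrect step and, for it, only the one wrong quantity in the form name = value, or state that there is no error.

step 3, top = 15

step 1: push 7: top = 7 -> verified
step 2: push -8: top = -8 -> matches
step 3: 7 - -8 = 15 -> first mismatch against the trace
Step 3 is the first one off; corrected, top = 15.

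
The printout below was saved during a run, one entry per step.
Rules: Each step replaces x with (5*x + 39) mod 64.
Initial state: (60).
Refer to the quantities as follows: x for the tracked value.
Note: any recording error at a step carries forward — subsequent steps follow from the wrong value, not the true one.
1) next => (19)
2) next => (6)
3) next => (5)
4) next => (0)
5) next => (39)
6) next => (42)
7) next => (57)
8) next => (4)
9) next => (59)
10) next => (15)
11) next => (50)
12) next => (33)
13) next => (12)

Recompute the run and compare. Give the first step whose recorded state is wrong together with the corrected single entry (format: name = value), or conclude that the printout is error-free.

Step 1: x = (5*60 + 39) mod 64 = 19 — no discrepancy.
Step 2: x = (5*19 + 39) mod 64 = 6 — confirmed correct.
Step 3: x = (5*6 + 39) mod 64 = 5 — matches.
Step 4: x = (5*5 + 39) mod 64 = 0 — matches.
Step 5: x = (5*0 + 39) mod 64 = 39 — same as recorded.
Step 6: x = (5*39 + 39) mod 64 = 42 — matches.
Step 7: x = (5*42 + 39) mod 64 = 57 — in agreement.
Step 8: x = (5*57 + 39) mod 64 = 4 — in agreement.
Step 9: x = (5*4 + 39) mod 64 = 59 — same as recorded.
Step 10: x = (5*59 + 39) mod 64 = 14 — the printout has a different value.
First deviation found at step 10; the corrected entry is x = 14.

step 10, x = 14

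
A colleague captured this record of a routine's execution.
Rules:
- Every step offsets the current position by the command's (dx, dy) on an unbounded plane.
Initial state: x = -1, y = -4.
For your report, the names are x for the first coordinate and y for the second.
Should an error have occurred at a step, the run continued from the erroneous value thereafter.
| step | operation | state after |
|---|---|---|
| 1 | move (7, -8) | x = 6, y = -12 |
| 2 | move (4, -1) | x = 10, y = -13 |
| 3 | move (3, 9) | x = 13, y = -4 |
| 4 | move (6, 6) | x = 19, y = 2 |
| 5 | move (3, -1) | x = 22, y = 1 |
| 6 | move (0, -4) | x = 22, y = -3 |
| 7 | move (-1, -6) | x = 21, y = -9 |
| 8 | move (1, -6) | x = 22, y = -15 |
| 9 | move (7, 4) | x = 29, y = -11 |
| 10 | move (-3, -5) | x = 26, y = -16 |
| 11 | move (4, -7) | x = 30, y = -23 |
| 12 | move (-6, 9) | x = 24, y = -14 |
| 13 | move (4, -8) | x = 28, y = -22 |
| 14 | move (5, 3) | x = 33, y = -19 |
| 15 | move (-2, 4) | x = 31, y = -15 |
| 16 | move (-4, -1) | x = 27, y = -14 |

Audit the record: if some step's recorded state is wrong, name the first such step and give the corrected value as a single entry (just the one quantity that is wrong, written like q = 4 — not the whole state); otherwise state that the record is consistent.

step 1: x = -1 + (7) = 6, y = -4 + (-8) = -12 -> matches
step 2: x = 6 + (4) = 10, y = -12 + (-1) = -13 -> checks out
step 3: x = 10 + (3) = 13, y = -13 + (9) = -4 -> matches
step 4: x = 13 + (6) = 19, y = -4 + (6) = 2 -> same as recorded
step 5: x = 19 + (3) = 22, y = 2 + (-1) = 1 -> checks out
step 6: x = 22 + (0) = 22, y = 1 + (-4) = -3 -> in agreement
step 7: x = 22 + (-1) = 21, y = -3 + (-6) = -9 -> exactly as logged
step 8: x = 21 + (1) = 22, y = -9 + (-6) = -15 -> confirmed correct
step 9: x = 22 + (7) = 29, y = -15 + (4) = -11 -> no discrepancy
step 10: x = 29 + (-3) = 26, y = -11 + (-5) = -16 -> exactly as logged
step 11: x = 26 + (4) = 30, y = -16 + (-7) = -23 -> no discrepancy
step 12: x = 30 + (-6) = 24, y = -23 + (9) = -14 -> no discrepancy
step 13: x = 24 + (4) = 28, y = -14 + (-8) = -22 -> consistent with the record
step 14: x = 28 + (5) = 33, y = -22 + (3) = -19 -> exactly as logged
step 15: x = 33 + (-2) = 31, y = -19 + (4) = -15 -> exactly as logged
step 16: x = 31 + (-4) = 27, y = -15 + (-1) = -16 -> the record disagrees here
Step 16 is the first one off; corrected, y = -16.

step 16, y = -16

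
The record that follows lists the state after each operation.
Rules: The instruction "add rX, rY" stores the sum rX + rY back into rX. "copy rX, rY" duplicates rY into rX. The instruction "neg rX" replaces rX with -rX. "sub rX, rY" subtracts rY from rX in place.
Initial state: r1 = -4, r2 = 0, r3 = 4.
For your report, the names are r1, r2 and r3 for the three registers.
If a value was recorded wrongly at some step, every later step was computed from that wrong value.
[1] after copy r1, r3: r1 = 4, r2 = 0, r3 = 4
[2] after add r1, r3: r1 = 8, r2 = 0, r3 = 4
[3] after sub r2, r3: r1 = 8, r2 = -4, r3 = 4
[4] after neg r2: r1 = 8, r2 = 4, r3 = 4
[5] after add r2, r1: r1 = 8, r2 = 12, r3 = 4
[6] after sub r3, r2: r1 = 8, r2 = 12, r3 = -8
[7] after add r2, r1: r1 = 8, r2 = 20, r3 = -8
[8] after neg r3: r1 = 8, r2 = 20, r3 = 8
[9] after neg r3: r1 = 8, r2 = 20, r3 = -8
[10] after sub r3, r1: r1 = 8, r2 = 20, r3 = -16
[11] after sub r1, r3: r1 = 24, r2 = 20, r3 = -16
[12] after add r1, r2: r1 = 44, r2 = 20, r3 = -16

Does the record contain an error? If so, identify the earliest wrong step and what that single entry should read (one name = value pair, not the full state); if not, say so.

no error

step 1: r1 = 4 -> confirmed correct
step 2: r1 = 4 + 4 = 8 -> no discrepancy
step 3: r2 = 0 - 4 = -4 -> verified
step 4: r2 = -(-4) = 4 -> in agreement
step 5: r2 = 4 + 8 = 12 -> exactly as logged
step 6: r3 = 4 - 12 = -8 -> confirmed correct
step 7: r2 = 12 + 8 = 20 -> matches
step 8: r3 = -(-8) = 8 -> exactly as logged
step 9: r3 = -(8) = -8 -> checks out
step 10: r3 = -8 - 8 = -16 -> exactly as logged
step 11: r1 = 8 - -16 = 24 -> matches
step 12: r1 = 24 + 20 = 44 -> confirmed correct
All entries verified; no error found.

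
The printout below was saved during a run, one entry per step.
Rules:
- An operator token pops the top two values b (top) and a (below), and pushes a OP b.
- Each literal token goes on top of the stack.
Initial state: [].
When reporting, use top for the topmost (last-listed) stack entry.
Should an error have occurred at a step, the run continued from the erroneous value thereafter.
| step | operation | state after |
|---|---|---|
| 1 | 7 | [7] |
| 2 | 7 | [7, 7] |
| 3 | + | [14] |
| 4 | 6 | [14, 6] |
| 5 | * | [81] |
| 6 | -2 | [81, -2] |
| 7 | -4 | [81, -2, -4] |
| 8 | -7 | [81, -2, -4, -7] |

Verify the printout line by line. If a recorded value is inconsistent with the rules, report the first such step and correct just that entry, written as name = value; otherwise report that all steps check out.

Step 1: push 7: top = 7 — no discrepancy.
Step 2: push 7: top = 7 — no discrepancy.
Step 3: 7 + 7 = 14 — checks out.
Step 4: push 6: top = 6 — confirmed correct.
Step 5: 14 * 6 = 84 — this is not what the printout shows.
The audit stops at step 5: the recorded entry is wrong and should be top = 84.

step 5, top = 84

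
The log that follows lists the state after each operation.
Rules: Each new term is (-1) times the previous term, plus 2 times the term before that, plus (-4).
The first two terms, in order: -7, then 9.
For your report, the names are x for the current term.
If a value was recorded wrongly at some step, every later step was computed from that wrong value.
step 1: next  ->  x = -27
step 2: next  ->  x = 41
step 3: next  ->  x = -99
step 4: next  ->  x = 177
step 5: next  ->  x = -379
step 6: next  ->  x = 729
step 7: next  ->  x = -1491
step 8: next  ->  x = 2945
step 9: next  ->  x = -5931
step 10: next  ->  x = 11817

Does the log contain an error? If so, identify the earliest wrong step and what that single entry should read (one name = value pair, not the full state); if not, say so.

no error

Recomputing the run from the initial state:
step 1: x = -27
step 2: x = 41
step 3: x = -99
step 4: x = 177
step 5: x = -379
step 6: x = 729
step 7: x = -1491
step 8: x = 2945
step 9: x = -5931
step 10: x = 11817
This matches the log at every step.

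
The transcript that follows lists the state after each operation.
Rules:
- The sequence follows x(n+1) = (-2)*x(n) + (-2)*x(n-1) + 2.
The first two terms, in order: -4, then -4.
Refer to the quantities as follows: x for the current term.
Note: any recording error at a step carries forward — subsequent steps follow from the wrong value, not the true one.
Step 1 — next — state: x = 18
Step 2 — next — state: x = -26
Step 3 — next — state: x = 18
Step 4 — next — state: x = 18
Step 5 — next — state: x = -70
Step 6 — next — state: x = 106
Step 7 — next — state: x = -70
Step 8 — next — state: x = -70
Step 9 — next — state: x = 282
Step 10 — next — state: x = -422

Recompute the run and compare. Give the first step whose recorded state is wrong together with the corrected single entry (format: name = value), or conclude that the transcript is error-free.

no error

Step 1: x = -2*(-4) + (-2)*(-4) + (2) = 18 — consistent with the transcript.
Step 2: x = -2*(18) + (-2)*(-4) + (2) = -26 — same as recorded.
Step 3: x = -2*(-26) + (-2)*(18) + (2) = 18 — consistent with the transcript.
Step 4: x = -2*(18) + (-2)*(-26) + (2) = 18 — same as recorded.
Step 5: x = -2*(18) + (-2)*(18) + (2) = -70 — checks out.
Step 6: x = -2*(-70) + (-2)*(18) + (2) = 106 — checks out.
Step 7: x = -2*(106) + (-2)*(-70) + (2) = -70 — same as recorded.
Step 8: x = -2*(-70) + (-2)*(106) + (2) = -70 — matches.
Step 9: x = -2*(-70) + (-2)*(-70) + (2) = 282 — no discrepancy.
Step 10: x = -2*(282) + (-2)*(-70) + (2) = -422 — agrees with the transcript.
Every step is consistent.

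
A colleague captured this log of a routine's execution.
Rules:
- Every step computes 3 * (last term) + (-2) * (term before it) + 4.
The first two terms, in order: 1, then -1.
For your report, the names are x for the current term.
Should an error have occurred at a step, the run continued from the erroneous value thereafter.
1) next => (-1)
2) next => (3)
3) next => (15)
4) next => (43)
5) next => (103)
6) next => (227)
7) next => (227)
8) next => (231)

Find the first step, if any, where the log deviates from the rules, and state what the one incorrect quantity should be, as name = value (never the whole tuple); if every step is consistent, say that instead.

Recomputing the run from the initial state:
step 1: x = -1
step 2: x = 3
step 3: x = 15
step 4: x = 43
step 5: x = 103
step 6: x = 227
step 7: x = 479
step 8: x = 987
The first disagreement with the log is at step 7, where the value should be x = 479.

step 7, x = 479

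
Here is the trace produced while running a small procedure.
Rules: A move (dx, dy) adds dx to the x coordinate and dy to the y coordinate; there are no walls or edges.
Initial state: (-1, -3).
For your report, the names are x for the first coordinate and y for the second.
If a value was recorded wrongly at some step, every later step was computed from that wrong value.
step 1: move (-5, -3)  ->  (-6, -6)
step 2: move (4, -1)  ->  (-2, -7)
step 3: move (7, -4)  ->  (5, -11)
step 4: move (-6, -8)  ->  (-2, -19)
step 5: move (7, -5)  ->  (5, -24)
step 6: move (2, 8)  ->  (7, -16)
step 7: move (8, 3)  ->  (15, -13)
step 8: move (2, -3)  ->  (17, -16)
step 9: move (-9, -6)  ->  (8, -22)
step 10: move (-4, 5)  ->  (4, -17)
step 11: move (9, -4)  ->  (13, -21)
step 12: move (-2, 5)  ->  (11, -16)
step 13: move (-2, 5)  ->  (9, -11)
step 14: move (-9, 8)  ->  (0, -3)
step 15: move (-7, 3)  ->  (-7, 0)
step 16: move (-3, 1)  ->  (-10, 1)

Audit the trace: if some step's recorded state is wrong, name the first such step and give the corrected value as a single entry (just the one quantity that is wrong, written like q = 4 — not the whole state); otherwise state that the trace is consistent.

Recomputing the run from the initial state:
step 1: x = -6, y = -6
step 2: x = -2, y = -7
step 3: x = 5, y = -11
step 4: x = -1, y = -19
step 5: x = 6, y = -24
step 6: x = 8, y = -16
step 7: x = 16, y = -13
step 8: x = 18, y = -16
step 9: x = 9, y = -22
step 10: x = 5, y = -17
step 11: x = 14, y = -21
step 12: x = 12, y = -16
step 13: x = 10, y = -11
step 14: x = 1, y = -3
step 15: x = -6, y = 0
step 16: x = -9, y = 1
The first disagreement with the trace is at step 4, where the value should be x = -1.

step 4, x = -1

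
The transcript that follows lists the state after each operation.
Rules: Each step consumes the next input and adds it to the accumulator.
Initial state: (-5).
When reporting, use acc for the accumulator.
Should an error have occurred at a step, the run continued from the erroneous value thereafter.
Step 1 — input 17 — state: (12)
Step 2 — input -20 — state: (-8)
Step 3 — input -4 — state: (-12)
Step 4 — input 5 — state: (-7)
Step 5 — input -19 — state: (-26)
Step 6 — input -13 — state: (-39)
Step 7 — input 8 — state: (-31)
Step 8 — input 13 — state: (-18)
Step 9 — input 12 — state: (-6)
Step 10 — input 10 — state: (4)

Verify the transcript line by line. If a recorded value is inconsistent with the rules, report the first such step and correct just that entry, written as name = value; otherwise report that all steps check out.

no error

Step 1: acc = -5 + 17 = 12 — consistent with the transcript.
Step 2: acc = 12 + -20 = -8 — verified.
Step 3: acc = -8 + -4 = -12 — matches.
Step 4: acc = -12 + 5 = -7 — checks out.
Step 5: acc = -7 + -19 = -26 — in agreement.
Step 6: acc = -26 + -13 = -39 — in agreement.
Step 7: acc = -39 + 8 = -31 — checks out.
Step 8: acc = -31 + 13 = -18 — same as recorded.
Step 9: acc = -18 + 12 = -6 — agrees with the transcript.
Step 10: acc = -6 + 10 = 4 — in agreement.
Each recorded entry agrees with the recomputation.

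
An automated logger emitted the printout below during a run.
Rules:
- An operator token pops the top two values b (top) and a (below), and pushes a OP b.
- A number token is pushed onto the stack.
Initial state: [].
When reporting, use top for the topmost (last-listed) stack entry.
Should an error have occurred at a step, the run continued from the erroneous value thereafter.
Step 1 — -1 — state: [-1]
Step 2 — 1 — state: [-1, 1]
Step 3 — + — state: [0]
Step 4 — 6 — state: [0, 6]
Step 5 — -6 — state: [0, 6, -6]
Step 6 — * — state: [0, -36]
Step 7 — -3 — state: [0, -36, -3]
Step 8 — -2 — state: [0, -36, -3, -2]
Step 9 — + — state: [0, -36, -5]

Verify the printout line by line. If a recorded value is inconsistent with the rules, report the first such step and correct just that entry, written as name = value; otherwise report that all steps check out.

step 1: push -1: top = -1 -> matches
step 2: push 1: top = 1 -> checks out
step 3: -1 + 1 = 0 -> no discrepancy
step 4: push 6: top = 6 -> consistent with the printout
step 5: push -6: top = -6 -> in agreement
step 6: 6 * -6 = -36 -> in agreement
step 7: push -3: top = -3 -> agrees with the printout
step 8: push -2: top = -2 -> exactly as logged
step 9: -3 + -2 = -5 -> consistent with the printout
The recomputation confirms every line.

no error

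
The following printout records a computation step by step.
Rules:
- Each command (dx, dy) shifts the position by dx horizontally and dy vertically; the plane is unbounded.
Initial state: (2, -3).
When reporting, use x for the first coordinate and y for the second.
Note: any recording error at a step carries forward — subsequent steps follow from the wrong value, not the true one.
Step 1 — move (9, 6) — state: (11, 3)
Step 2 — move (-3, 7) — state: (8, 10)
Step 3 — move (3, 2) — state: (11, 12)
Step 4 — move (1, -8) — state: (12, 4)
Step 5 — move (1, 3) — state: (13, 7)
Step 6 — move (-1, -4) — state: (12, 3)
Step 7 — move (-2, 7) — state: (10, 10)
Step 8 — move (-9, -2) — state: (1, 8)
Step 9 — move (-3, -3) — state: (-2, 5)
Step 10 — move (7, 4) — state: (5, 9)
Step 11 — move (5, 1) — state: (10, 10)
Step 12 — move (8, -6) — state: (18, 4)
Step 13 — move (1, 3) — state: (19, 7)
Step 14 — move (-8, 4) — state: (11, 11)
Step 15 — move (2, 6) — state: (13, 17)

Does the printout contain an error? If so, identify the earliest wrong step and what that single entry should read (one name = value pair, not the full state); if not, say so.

Step 1: x = 2 + (9) = 11, y = -3 + (6) = 3 — agrees with the printout.
Step 2: x = 11 + (-3) = 8, y = 3 + (7) = 10 — verified.
Step 3: x = 8 + (3) = 11, y = 10 + (2) = 12 — exactly as logged.
Step 4: x = 11 + (1) = 12, y = 12 + (-8) = 4 — checks out.
Step 5: x = 12 + (1) = 13, y = 4 + (3) = 7 — same as recorded.
Step 6: x = 13 + (-1) = 12, y = 7 + (-4) = 3 — matches.
Step 7: x = 12 + (-2) = 10, y = 3 + (7) = 10 — exactly as logged.
Step 8: x = 10 + (-9) = 1, y = 10 + (-2) = 8 — in agreement.
Step 9: x = 1 + (-3) = -2, y = 8 + (-3) = 5 — consistent with the printout.
Step 10: x = -2 + (7) = 5, y = 5 + (4) = 9 — exactly as logged.
Step 11: x = 5 + (5) = 10, y = 9 + (1) = 10 — matches.
Step 12: x = 10 + (8) = 18, y = 10 + (-6) = 4 — confirmed correct.
Step 13: x = 18 + (1) = 19, y = 4 + (3) = 7 — in agreement.
Step 14: x = 19 + (-8) = 11, y = 7 + (4) = 11 — same as recorded.
Step 15: x = 11 + (2) = 13, y = 11 + (6) = 17 — no discrepancy.
All entries verified; no error found.

no error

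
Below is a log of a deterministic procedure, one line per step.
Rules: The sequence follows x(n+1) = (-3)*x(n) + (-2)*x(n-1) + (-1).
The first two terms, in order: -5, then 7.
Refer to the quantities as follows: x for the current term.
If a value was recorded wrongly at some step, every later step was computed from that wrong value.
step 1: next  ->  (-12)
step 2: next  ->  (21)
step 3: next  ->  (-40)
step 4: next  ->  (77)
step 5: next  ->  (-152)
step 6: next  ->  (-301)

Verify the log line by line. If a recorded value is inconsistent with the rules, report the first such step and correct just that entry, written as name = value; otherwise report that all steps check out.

step 6, x = 301

step 1: x = -3*(7) + (-2)*(-5) + (-1) = -12 -> checks out
step 2: x = -3*(-12) + (-2)*(7) + (-1) = 21 -> matches
step 3: x = -3*(21) + (-2)*(-12) + (-1) = -40 -> matches
step 4: x = -3*(-40) + (-2)*(21) + (-1) = 77 -> no discrepancy
step 5: x = -3*(77) + (-2)*(-40) + (-1) = -152 -> matches
step 6: x = -3*(-152) + (-2)*(77) + (-1) = 301 -> the log disagrees here
So the first discrepancy is step 6, where the right value is x = 301.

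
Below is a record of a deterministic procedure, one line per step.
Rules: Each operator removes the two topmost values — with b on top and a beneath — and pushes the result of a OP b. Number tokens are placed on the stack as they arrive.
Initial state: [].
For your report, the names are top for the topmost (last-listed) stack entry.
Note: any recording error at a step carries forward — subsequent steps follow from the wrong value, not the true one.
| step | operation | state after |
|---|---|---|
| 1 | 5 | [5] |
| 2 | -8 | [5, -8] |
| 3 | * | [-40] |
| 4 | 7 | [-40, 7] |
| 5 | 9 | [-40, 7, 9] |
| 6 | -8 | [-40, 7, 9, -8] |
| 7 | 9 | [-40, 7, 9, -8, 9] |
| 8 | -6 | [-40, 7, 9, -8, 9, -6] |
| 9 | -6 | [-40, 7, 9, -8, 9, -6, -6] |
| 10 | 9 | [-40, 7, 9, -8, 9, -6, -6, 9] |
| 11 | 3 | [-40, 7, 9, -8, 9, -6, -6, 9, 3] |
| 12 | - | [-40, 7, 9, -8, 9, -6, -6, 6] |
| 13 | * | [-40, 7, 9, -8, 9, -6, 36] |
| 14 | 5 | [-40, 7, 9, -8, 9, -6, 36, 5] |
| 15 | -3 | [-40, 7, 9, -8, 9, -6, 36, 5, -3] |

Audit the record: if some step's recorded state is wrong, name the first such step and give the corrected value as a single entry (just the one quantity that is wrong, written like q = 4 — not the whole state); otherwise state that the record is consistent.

Recomputing the run from the initial state:
step 1: [5]
step 2: [5, -8]
step 3: [-40]
step 4: [-40, 7]
step 5: [-40, 7, 9]
step 6: [-40, 7, 9, -8]
step 7: [-40, 7, 9, -8, 9]
step 8: [-40, 7, 9, -8, 9, -6]
step 9: [-40, 7, 9, -8, 9, -6, -6]
step 10: [-40, 7, 9, -8, 9, -6, -6, 9]
step 11: [-40, 7, 9, -8, 9, -6, -6, 9, 3]
step 12: [-40, 7, 9, -8, 9, -6, -6, 6]
step 13: [-40, 7, 9, -8, 9, -6, -36]
step 14: [-40, 7, 9, -8, 9, -6, -36, 5]
step 15: [-40, 7, 9, -8, 9, -6, -36, 5, -3]
The first disagreement with the record is at step 13, where the value should be top = -36.

step 13, top = -36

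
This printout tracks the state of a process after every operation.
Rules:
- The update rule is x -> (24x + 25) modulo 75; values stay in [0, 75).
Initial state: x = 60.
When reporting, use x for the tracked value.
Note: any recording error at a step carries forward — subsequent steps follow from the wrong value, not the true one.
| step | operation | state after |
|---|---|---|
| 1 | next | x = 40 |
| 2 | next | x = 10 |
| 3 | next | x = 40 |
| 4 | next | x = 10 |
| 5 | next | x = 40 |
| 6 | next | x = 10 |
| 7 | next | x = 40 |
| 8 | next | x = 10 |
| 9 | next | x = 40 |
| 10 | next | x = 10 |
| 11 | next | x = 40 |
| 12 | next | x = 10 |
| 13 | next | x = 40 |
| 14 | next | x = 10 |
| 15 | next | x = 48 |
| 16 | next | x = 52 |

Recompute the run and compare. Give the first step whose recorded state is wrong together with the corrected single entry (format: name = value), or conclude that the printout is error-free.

step 15, x = 40

step 1: x = (24*60 + 25) mod 75 = 40 -> confirmed correct
step 2: x = (24*40 + 25) mod 75 = 10 -> checks out
step 3: x = (24*10 + 25) mod 75 = 40 -> in agreement
step 4: x = (24*40 + 25) mod 75 = 10 -> consistent with the printout
step 5: x = (24*10 + 25) mod 75 = 40 -> confirmed correct
step 6: x = (24*40 + 25) mod 75 = 10 -> verified
step 7: x = (24*10 + 25) mod 75 = 40 -> matches
step 8: x = (24*40 + 25) mod 75 = 10 -> confirmed correct
step 9: x = (24*10 + 25) mod 75 = 40 -> confirmed correct
step 10: x = (24*40 + 25) mod 75 = 10 -> consistent with the printout
step 11: x = (24*10 + 25) mod 75 = 40 -> same as recorded
step 12: x = (24*40 + 25) mod 75 = 10 -> no discrepancy
step 13: x = (24*10 + 25) mod 75 = 40 -> matches
step 14: x = (24*40 + 25) mod 75 = 10 -> checks out
step 15: x = (24*10 + 25) mod 75 = 40 -> first mismatch against the printout
Conclusion: step 15 carries the first error; the entry should be x = 40.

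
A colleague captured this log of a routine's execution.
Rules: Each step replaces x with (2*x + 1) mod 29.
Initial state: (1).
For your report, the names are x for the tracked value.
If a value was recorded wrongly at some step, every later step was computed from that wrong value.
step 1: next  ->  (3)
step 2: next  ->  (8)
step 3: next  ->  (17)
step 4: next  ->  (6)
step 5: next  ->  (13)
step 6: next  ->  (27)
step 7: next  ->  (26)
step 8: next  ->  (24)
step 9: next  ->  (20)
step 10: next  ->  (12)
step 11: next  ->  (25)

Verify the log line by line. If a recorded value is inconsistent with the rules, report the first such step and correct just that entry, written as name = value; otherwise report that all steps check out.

1. x = (2*1 + 1) mod 29 = 3 (confirmed correct)
2. x = (2*3 + 1) mod 29 = 7 (the entry is off here)
So the first discrepancy is step 2, where the right value is x = 7.

step 2, x = 7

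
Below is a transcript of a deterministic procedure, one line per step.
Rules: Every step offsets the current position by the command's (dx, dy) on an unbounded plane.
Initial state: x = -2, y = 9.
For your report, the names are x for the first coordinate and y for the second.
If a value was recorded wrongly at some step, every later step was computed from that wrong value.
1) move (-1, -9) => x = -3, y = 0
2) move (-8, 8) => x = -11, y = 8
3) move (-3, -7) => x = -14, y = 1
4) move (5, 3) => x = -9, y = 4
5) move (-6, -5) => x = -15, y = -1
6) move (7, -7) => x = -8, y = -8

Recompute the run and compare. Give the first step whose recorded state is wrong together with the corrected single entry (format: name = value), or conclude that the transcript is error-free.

Step 1: x = -2 + (-1) = -3, y = 9 + (-9) = 0 — matches.
Step 2: x = -3 + (-8) = -11, y = 0 + (8) = 8 — verified.
Step 3: x = -11 + (-3) = -14, y = 8 + (-7) = 1 — in agreement.
Step 4: x = -14 + (5) = -9, y = 1 + (3) = 4 — exactly as logged.
Step 5: x = -9 + (-6) = -15, y = 4 + (-5) = -1 — verified.
Step 6: x = -15 + (7) = -8, y = -1 + (-7) = -8 — checks out.
Each recorded entry agrees with the recomputation.

no error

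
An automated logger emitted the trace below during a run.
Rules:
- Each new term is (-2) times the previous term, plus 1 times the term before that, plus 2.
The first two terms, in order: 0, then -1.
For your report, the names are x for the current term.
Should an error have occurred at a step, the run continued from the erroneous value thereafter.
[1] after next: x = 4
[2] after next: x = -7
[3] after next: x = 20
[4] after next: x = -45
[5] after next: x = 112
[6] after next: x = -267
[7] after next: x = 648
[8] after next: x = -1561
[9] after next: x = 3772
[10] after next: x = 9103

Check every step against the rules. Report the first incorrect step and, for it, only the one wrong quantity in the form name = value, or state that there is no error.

step 10, x = -9103

Recomputing the run from the initial state:
step 1: x = 4
step 2: x = -7
step 3: x = 20
step 4: x = -45
step 5: x = 112
step 6: x = -267
step 7: x = 648
step 8: x = -1561
step 9: x = 3772
step 10: x = -9103
The first disagreement with the trace is at step 10, where the value should be x = -9103.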